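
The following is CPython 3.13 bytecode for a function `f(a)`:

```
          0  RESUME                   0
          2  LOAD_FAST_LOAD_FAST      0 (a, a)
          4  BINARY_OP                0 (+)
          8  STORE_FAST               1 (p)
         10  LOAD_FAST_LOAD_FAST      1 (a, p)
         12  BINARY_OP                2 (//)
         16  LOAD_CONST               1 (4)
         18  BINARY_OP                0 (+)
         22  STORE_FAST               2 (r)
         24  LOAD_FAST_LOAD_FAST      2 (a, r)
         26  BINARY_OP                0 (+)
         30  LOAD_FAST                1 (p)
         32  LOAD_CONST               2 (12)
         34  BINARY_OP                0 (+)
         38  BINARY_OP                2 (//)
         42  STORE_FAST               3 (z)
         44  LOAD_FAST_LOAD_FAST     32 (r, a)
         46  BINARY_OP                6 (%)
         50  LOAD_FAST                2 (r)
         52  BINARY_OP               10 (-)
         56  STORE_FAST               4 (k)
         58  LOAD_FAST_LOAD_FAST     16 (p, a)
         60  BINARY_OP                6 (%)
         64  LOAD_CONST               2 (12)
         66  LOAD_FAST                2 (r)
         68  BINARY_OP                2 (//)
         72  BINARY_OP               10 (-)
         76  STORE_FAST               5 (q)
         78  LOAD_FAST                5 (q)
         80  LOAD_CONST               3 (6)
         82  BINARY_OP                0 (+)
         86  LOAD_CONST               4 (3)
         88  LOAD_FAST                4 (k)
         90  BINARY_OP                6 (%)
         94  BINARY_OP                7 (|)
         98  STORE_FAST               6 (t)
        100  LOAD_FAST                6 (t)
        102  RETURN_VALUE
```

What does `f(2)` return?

LOAD_FAST_LOAD_FAST a,a → push 2,2. Stack: [2, 2]
BINARY_OP + → 2 + 2 = 4. Stack: [4]
STORE_FAST p → p=4. Stack: []
LOAD_FAST_LOAD_FAST a,p → push 2,4. Stack: [2, 4]
BINARY_OP // → 2 // 4 = 0. Stack: [0]
LOAD_CONST → push 4. Stack: [0, 4]
BINARY_OP + → 0 + 4 = 4. Stack: [4]
STORE_FAST r → r=4. Stack: []
LOAD_FAST_LOAD_FAST a,r → push 2,4. Stack: [2, 4]
BINARY_OP + → 2 + 4 = 6. Stack: [6]
LOAD_FAST p → push 4. Stack: [6, 4]
LOAD_CONST → push 12. Stack: [6, 4, 12]
BINARY_OP + → 4 + 12 = 16. Stack: [6, 16]
BINARY_OP // → 6 // 16 = 0. Stack: [0]
STORE_FAST z → z=0. Stack: []
LOAD_FAST_LOAD_FAST r,a → push 4,2. Stack: [4, 2]
BINARY_OP % → 4 % 2 = 0. Stack: [0]
LOAD_FAST r → push 4. Stack: [0, 4]
BINARY_OP - → 0 - 4 = -4. Stack: [-4]
STORE_FAST k → k=-4. Stack: []
LOAD_FAST_LOAD_FAST p,a → push 4,2. Stack: [4, 2]
BINARY_OP % → 4 % 2 = 0. Stack: [0]
LOAD_CONST → push 12. Stack: [0, 12]
LOAD_FAST r → push 4. Stack: [0, 12, 4]
BINARY_OP // → 12 // 4 = 3. Stack: [0, 3]
BINARY_OP - → 0 - 3 = -3. Stack: [-3]
STORE_FAST q → q=-3. Stack: []
LOAD_FAST q → push -3. Stack: [-3]
LOAD_CONST → push 6. Stack: [-3, 6]
BINARY_OP + → -3 + 6 = 3. Stack: [3]
LOAD_CONST → push 3. Stack: [3, 3]
LOAD_FAST k → push -4. Stack: [3, 3, -4]
BINARY_OP % → 3 % -4 = -1. Stack: [3, -1]
BINARY_OP | → 3 | -1 = -1. Stack: [-1]
STORE_FAST t → t=-1. Stack: []
LOAD_FAST t → push -1. Stack: [-1]
RETURN_VALUE → return -1.

-1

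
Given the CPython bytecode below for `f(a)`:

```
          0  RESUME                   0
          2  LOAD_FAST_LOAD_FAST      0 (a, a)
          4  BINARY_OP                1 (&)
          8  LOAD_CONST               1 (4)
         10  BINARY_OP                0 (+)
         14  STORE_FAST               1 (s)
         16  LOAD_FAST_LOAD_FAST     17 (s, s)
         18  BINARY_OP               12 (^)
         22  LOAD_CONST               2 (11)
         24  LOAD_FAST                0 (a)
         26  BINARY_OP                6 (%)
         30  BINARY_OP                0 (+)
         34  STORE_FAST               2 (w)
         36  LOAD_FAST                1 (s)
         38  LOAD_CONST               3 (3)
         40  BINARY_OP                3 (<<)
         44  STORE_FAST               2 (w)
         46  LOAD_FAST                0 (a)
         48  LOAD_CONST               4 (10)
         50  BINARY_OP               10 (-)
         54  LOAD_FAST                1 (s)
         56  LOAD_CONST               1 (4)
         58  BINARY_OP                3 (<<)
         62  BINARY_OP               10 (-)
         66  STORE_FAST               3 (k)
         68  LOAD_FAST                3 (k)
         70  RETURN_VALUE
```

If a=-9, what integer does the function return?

61

LOAD_FAST_LOAD_FAST a,a → push -9,-9. Stack: [-9, -9]
BINARY_OP & → -9 & -9 = -9. Stack: [-9]
LOAD_CONST → push 4. Stack: [-9, 4]
BINARY_OP + → -9 + 4 = -5. Stack: [-5]
STORE_FAST s → s=-5. Stack: []
LOAD_FAST_LOAD_FAST s,s → push -5,-5. Stack: [-5, -5]
BINARY_OP ^ → -5 ^ -5 = 0. Stack: [0]
LOAD_CONST → push 11. Stack: [0, 11]
LOAD_FAST a → push -9. Stack: [0, 11, -9]
BINARY_OP % → 11 % -9 = -7. Stack: [0, -7]
BINARY_OP + → 0 + -7 = -7. Stack: [-7]
STORE_FAST w → w=-7. Stack: []
LOAD_FAST s → push -5. Stack: [-5]
LOAD_CONST → push 3. Stack: [-5, 3]
BINARY_OP << → -5 << 3 = -40. Stack: [-40]
STORE_FAST w → w=-40. Stack: []
LOAD_FAST a → push -9. Stack: [-9]
LOAD_CONST → push 10. Stack: [-9, 10]
BINARY_OP - → -9 - 10 = -19. Stack: [-19]
LOAD_FAST s → push -5. Stack: [-19, -5]
LOAD_CONST → push 4. Stack: [-19, -5, 4]
BINARY_OP << → -5 << 4 = -80. Stack: [-19, -80]
BINARY_OP - → -19 - -80 = 61. Stack: [61]
STORE_FAST k → k=61. Stack: []
LOAD_FAST k → push 61. Stack: [61]
RETURN_VALUE → return 61.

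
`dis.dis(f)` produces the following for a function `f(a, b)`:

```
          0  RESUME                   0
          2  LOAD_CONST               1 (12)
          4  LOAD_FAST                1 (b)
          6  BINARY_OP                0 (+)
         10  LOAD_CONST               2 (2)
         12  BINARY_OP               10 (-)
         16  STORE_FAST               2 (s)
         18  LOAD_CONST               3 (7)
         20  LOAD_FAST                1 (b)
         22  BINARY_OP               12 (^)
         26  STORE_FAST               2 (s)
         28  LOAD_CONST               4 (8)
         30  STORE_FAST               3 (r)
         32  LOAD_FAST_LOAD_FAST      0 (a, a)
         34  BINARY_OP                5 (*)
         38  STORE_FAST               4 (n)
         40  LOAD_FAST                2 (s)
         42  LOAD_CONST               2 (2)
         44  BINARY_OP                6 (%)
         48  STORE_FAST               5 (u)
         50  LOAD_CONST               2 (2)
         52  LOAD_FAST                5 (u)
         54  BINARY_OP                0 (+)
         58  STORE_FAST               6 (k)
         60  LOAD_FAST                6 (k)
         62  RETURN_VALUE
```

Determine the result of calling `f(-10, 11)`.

2

LOAD_CONST → push 12. Stack: [12]
LOAD_FAST b → push 11. Stack: [12, 11]
BINARY_OP + → 12 + 11 = 23. Stack: [23]
LOAD_CONST → push 2. Stack: [23, 2]
BINARY_OP - → 23 - 2 = 21. Stack: [21]
STORE_FAST s → s=21. Stack: []
LOAD_CONST → push 7. Stack: [7]
LOAD_FAST b → push 11. Stack: [7, 11]
BINARY_OP ^ → 7 ^ 11 = 12. Stack: [12]
STORE_FAST s → s=12. Stack: []
LOAD_CONST → push 8. Stack: [8]
STORE_FAST r → r=8. Stack: []
LOAD_FAST_LOAD_FAST a,a → push -10,-10. Stack: [-10, -10]
BINARY_OP * → -10 * -10 = 100. Stack: [100]
STORE_FAST n → n=100. Stack: []
LOAD_FAST s → push 12. Stack: [12]
LOAD_CONST → push 2. Stack: [12, 2]
BINARY_OP % → 12 % 2 = 0. Stack: [0]
STORE_FAST u → u=0. Stack: []
LOAD_CONST → push 2. Stack: [2]
LOAD_FAST u → push 0. Stack: [2, 0]
BINARY_OP + → 2 + 0 = 2. Stack: [2]
STORE_FAST k → k=2. Stack: []
LOAD_FAST k → push 2. Stack: [2]
RETURN_VALUE → return 2.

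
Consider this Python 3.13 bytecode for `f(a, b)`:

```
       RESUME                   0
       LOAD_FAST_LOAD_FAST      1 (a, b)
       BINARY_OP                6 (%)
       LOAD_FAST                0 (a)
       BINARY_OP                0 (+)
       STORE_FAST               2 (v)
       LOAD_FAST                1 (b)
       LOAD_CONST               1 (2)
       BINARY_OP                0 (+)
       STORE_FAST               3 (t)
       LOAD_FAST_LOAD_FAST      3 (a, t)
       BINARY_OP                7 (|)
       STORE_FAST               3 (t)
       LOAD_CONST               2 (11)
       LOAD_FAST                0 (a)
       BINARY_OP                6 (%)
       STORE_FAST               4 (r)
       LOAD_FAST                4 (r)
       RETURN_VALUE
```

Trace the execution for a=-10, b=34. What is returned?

-9

LOAD_FAST_LOAD_FAST a,b → push -10,34. Stack: [-10, 34]
BINARY_OP % → -10 % 34 = 24. Stack: [24]
LOAD_FAST a → push -10. Stack: [24, -10]
BINARY_OP + → 24 + -10 = 14. Stack: [14]
STORE_FAST v → v=14. Stack: []
LOAD_FAST b → push 34. Stack: [34]
LOAD_CONST → push 2. Stack: [34, 2]
BINARY_OP + → 34 + 2 = 36. Stack: [36]
STORE_FAST t → t=36. Stack: []
LOAD_FAST_LOAD_FAST a,t → push -10,36. Stack: [-10, 36]
BINARY_OP | → -10 | 36 = -10. Stack: [-10]
STORE_FAST t → t=-10. Stack: []
LOAD_CONST → push 11. Stack: [11]
LOAD_FAST a → push -10. Stack: [11, -10]
BINARY_OP % → 11 % -10 = -9. Stack: [-9]
STORE_FAST r → r=-9. Stack: []
LOAD_FAST r → push -9. Stack: [-9]
RETURN_VALUE → return -9.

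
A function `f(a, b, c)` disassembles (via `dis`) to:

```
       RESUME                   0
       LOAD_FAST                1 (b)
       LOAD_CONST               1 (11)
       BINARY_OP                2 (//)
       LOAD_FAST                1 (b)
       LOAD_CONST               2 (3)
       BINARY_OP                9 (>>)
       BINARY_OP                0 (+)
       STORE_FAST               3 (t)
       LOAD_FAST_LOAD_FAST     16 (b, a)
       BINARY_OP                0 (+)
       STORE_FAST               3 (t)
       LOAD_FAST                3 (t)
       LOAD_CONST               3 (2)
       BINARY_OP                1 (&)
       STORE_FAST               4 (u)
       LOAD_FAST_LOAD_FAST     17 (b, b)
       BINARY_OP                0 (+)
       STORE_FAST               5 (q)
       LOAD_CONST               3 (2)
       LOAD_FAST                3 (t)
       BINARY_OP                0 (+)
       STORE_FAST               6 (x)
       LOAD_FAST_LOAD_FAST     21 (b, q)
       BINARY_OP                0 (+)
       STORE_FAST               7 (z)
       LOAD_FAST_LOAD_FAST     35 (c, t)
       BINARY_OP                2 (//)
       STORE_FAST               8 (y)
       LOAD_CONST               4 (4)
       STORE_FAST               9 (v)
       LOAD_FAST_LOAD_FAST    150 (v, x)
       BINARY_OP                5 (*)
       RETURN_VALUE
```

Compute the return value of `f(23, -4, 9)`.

LOAD_FAST b → push -4. Stack: [-4]
LOAD_CONST → push 11. Stack: [-4, 11]
BINARY_OP // → -4 // 11 = -1. Stack: [-1]
LOAD_FAST b → push -4. Stack: [-1, -4]
LOAD_CONST → push 3. Stack: [-1, -4, 3]
BINARY_OP >> → -4 >> 3 = -1. Stack: [-1, -1]
BINARY_OP + → -1 + -1 = -2. Stack: [-2]
STORE_FAST t → t=-2. Stack: []
LOAD_FAST_LOAD_FAST b,a → push -4,23. Stack: [-4, 23]
BINARY_OP + → -4 + 23 = 19. Stack: [19]
STORE_FAST t → t=19. Stack: []
LOAD_FAST t → push 19. Stack: [19]
LOAD_CONST → push 2. Stack: [19, 2]
BINARY_OP & → 19 & 2 = 2. Stack: [2]
STORE_FAST u → u=2. Stack: []
LOAD_FAST_LOAD_FAST b,b → push -4,-4. Stack: [-4, -4]
BINARY_OP + → -4 + -4 = -8. Stack: [-8]
STORE_FAST q → q=-8. Stack: []
LOAD_CONST → push 2. Stack: [2]
LOAD_FAST t → push 19. Stack: [2, 19]
BINARY_OP + → 2 + 19 = 21. Stack: [21]
STORE_FAST x → x=21. Stack: []
LOAD_FAST_LOAD_FAST b,q → push -4,-8. Stack: [-4, -8]
BINARY_OP + → -4 + -8 = -12. Stack: [-12]
STORE_FAST z → z=-12. Stack: []
LOAD_FAST_LOAD_FAST c,t → push 9,19. Stack: [9, 19]
BINARY_OP // → 9 // 19 = 0. Stack: [0]
STORE_FAST y → y=0. Stack: []
LOAD_CONST → push 4. Stack: [4]
STORE_FAST v → v=4. Stack: []
LOAD_FAST_LOAD_FAST v,x → push 4,21. Stack: [4, 21]
BINARY_OP * → 4 * 21 = 84. Stack: [84]
RETURN_VALUE → return 84.

84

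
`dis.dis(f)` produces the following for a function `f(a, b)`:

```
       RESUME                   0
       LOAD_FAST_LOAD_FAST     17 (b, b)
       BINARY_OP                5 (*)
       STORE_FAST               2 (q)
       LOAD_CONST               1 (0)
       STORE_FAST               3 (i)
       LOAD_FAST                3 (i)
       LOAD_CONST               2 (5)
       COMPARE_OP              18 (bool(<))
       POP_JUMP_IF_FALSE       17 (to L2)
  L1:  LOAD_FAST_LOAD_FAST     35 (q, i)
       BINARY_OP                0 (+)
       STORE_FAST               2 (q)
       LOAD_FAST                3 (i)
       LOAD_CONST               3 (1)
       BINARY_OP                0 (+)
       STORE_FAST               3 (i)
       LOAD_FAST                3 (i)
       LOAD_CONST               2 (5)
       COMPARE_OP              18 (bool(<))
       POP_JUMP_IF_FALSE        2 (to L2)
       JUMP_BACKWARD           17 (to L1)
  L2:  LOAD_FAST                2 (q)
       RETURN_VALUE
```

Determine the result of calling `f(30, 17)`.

LOAD_FAST_LOAD_FAST b,b → push 17,17
BINARY_OP * → 17 * 17 = 289
STORE_FAST q → q=289
LOAD_CONST → push 0
STORE_FAST i → i=0
LOAD_FAST i → push 0
LOAD_CONST → push 5
COMPARE_OP bool(<) → 0 vs 5 = True
POP_JUMP_IF_FALSE → pop True; no jump
LOAD_FAST_LOAD_FAST q,i → push 289,0
BINARY_OP + → 289 + 0 = 289
STORE_FAST q → q=289
LOAD_FAST i → push 0
LOAD_CONST → push 1
BINARY_OP + → 0 + 1 = 1
STORE_FAST i → i=1
LOAD_FAST i → push 1
LOAD_CONST → push 5
COMPARE_OP bool(<) → 1 vs 5 = True
POP_JUMP_IF_FALSE → pop True; no jump
LOAD_FAST_LOAD_FAST q,i → push 289,1
BINARY_OP + → 289 + 1 = 290
STORE_FAST q → q=290
LOAD_FAST i → push 1
LOAD_CONST → push 1
BINARY_OP + → 1 + 1 = 2
STORE_FAST i → i=2
LOAD_FAST i → push 2
LOAD_CONST → push 5
COMPARE_OP bool(<) → 2 vs 5 = True
POP_JUMP_IF_FALSE → pop True; no jump
LOAD_FAST_LOAD_FAST q,i → push 290,2
BINARY_OP + → 290 + 2 = 292
STORE_FAST q → q=292
LOAD_FAST i → push 2
LOAD_CONST → push 1
BINARY_OP + → 2 + 1 = 3
STORE_FAST i → i=3
LOAD_FAST i → push 3
LOAD_CONST → push 5
COMPARE_OP bool(<) → 3 vs 5 = True
POP_JUMP_IF_FALSE → pop True; no jump
LOAD_FAST_LOAD_FAST q,i → push 292,3
BINARY_OP + → 292 + 3 = 295
STORE_FAST q → q=295
LOAD_FAST i → push 3
LOAD_CONST → push 1
BINARY_OP + → 3 + 1 = 4
STORE_FAST i → i=4
LOAD_FAST i → push 4
LOAD_CONST → push 5
COMPARE_OP bool(<) → 4 vs 5 = True
POP_JUMP_IF_FALSE → pop True; no jump
LOAD_FAST_LOAD_FAST q,i → push 295,4
BINARY_OP + → 295 + 4 = 299
STORE_FAST q → q=299
LOAD_FAST i → push 4
LOAD_CONST → push 1
BINARY_OP + → 4 + 1 = 5
STORE_FAST i → i=5
LOAD_FAST i → push 5
LOAD_CONST → push 5
COMPARE_OP bool(<) → 5 vs 5 = False
POP_JUMP_IF_FALSE → pop False; jump
LOAD_FAST q → push 299
RETURN_VALUE → return 299.

299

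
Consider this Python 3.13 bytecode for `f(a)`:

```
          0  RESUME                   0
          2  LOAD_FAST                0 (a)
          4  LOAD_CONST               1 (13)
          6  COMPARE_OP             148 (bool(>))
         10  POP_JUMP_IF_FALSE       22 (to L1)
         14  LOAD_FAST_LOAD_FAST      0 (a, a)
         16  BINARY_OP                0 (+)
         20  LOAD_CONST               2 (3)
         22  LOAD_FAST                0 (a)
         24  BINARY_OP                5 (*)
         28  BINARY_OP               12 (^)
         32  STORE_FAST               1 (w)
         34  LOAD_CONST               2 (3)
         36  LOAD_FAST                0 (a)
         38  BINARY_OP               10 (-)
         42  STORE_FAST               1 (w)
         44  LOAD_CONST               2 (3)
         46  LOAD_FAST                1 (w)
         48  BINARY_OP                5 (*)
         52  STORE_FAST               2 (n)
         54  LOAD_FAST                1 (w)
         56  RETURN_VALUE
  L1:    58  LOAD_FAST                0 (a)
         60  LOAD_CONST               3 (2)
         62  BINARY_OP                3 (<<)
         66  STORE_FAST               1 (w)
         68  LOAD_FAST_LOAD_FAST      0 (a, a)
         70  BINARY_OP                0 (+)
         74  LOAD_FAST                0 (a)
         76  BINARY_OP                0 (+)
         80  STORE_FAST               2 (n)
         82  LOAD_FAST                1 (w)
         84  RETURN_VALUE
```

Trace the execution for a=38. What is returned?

-35

LOAD_FAST a → push 38. Stack: [38]
LOAD_CONST → push 13. Stack: [38, 13]
COMPARE_OP bool(>) → 38 vs 13 = True. Stack: [True]
POP_JUMP_IF_FALSE → pop True; no jump. Stack: []
LOAD_FAST_LOAD_FAST a,a → push 38,38. Stack: [38, 38]
BINARY_OP + → 38 + 38 = 76. Stack: [76]
LOAD_CONST → push 3. Stack: [76, 3]
LOAD_FAST a → push 38. Stack: [76, 3, 38]
BINARY_OP * → 3 * 38 = 114. Stack: [76, 114]
BINARY_OP ^ → 76 ^ 114 = 62. Stack: [62]
STORE_FAST w → w=62. Stack: []
LOAD_CONST → push 3. Stack: [3]
LOAD_FAST a → push 38. Stack: [3, 38]
BINARY_OP - → 3 - 38 = -35. Stack: [-35]
STORE_FAST w → w=-35. Stack: []
LOAD_CONST → push 3. Stack: [3]
LOAD_FAST w → push -35. Stack: [3, -35]
BINARY_OP * → 3 * -35 = -105. Stack: [-105]
STORE_FAST n → n=-105. Stack: []
LOAD_FAST w → push -35. Stack: [-35]
RETURN_VALUE → return -35.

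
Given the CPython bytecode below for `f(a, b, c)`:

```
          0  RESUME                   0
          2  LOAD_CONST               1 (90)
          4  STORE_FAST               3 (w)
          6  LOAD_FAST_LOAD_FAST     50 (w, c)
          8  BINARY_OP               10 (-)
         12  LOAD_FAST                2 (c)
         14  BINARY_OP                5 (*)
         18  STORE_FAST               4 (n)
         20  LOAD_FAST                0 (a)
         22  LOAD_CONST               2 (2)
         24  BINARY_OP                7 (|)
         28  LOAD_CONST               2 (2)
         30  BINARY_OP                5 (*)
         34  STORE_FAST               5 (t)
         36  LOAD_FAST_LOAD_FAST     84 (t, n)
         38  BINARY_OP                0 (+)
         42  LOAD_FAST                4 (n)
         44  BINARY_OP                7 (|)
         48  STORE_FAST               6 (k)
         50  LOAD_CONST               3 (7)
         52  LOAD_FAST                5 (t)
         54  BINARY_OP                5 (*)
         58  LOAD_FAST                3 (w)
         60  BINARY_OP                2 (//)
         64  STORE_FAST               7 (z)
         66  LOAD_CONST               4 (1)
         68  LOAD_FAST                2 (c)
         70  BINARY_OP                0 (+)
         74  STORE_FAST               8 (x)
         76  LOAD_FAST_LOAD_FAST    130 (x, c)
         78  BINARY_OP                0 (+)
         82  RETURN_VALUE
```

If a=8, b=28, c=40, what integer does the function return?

81

LOAD_CONST → push 90. Stack: [90]
STORE_FAST w → w=90. Stack: []
LOAD_FAST_LOAD_FAST w,c → push 90,40. Stack: [90, 40]
BINARY_OP - → 90 - 40 = 50. Stack: [50]
LOAD_FAST c → push 40. Stack: [50, 40]
BINARY_OP * → 50 * 40 = 2000. Stack: [2000]
STORE_FAST n → n=2000. Stack: []
LOAD_FAST a → push 8. Stack: [8]
LOAD_CONST → push 2. Stack: [8, 2]
BINARY_OP | → 8 | 2 = 10. Stack: [10]
LOAD_CONST → push 2. Stack: [10, 2]
BINARY_OP * → 10 * 2 = 20. Stack: [20]
STORE_FAST t → t=20. Stack: []
LOAD_FAST_LOAD_FAST t,n → push 20,2000. Stack: [20, 2000]
BINARY_OP + → 20 + 2000 = 2020. Stack: [2020]
LOAD_FAST n → push 2000. Stack: [2020, 2000]
BINARY_OP | → 2020 | 2000 = 2036. Stack: [2036]
STORE_FAST k → k=2036. Stack: []
LOAD_CONST → push 7. Stack: [7]
LOAD_FAST t → push 20. Stack: [7, 20]
BINARY_OP * → 7 * 20 = 140. Stack: [140]
LOAD_FAST w → push 90. Stack: [140, 90]
BINARY_OP // → 140 // 90 = 1. Stack: [1]
STORE_FAST z → z=1. Stack: []
LOAD_CONST → push 1. Stack: [1]
LOAD_FAST c → push 40. Stack: [1, 40]
BINARY_OP + → 1 + 40 = 41. Stack: [41]
STORE_FAST x → x=41. Stack: []
LOAD_FAST_LOAD_FAST x,c → push 41,40. Stack: [41, 40]
BINARY_OP + → 41 + 40 = 81. Stack: [81]
RETURN_VALUE → return 81.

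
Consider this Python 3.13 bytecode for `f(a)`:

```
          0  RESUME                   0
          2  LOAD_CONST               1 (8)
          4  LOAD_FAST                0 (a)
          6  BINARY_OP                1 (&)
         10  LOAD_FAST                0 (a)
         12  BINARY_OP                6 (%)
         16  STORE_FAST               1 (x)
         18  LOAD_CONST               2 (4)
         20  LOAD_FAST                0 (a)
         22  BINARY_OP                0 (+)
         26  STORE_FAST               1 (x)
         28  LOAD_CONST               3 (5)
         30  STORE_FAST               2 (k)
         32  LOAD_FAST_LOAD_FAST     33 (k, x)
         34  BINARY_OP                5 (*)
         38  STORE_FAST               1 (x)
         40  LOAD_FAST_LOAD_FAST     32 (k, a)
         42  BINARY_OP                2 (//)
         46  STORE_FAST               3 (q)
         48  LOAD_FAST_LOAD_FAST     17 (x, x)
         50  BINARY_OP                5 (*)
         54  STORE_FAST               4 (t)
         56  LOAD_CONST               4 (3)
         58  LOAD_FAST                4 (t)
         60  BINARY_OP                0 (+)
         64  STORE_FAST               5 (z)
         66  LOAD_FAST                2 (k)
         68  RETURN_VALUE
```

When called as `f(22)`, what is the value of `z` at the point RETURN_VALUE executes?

16903

LOAD_CONST → push 8. Stack: [8]
LOAD_FAST a → push 22. Stack: [8, 22]
BINARY_OP & → 8 & 22 = 0. Stack: [0]
LOAD_FAST a → push 22. Stack: [0, 22]
BINARY_OP % → 0 % 22 = 0. Stack: [0]
STORE_FAST x → x=0. Stack: []
LOAD_CONST → push 4. Stack: [4]
LOAD_FAST a → push 22. Stack: [4, 22]
BINARY_OP + → 4 + 22 = 26. Stack: [26]
STORE_FAST x → x=26. Stack: []
LOAD_CONST → push 5. Stack: [5]
STORE_FAST k → k=5. Stack: []
LOAD_FAST_LOAD_FAST k,x → push 5,26. Stack: [5, 26]
BINARY_OP * → 5 * 26 = 130. Stack: [130]
STORE_FAST x → x=130. Stack: []
LOAD_FAST_LOAD_FAST k,a → push 5,22. Stack: [5, 22]
BINARY_OP // → 5 // 22 = 0. Stack: [0]
STORE_FAST q → q=0. Stack: []
LOAD_FAST_LOAD_FAST x,x → push 130,130. Stack: [130, 130]
BINARY_OP * → 130 * 130 = 16900. Stack: [16900]
STORE_FAST t → t=16900. Stack: []
LOAD_CONST → push 3. Stack: [3]
LOAD_FAST t → push 16900. Stack: [3, 16900]
BINARY_OP + → 3 + 16900 = 16903. Stack: [16903]
STORE_FAST z → z=16903. Stack: []
LOAD_FAST k → push 5. Stack: [5]
RETURN_VALUE → return 5.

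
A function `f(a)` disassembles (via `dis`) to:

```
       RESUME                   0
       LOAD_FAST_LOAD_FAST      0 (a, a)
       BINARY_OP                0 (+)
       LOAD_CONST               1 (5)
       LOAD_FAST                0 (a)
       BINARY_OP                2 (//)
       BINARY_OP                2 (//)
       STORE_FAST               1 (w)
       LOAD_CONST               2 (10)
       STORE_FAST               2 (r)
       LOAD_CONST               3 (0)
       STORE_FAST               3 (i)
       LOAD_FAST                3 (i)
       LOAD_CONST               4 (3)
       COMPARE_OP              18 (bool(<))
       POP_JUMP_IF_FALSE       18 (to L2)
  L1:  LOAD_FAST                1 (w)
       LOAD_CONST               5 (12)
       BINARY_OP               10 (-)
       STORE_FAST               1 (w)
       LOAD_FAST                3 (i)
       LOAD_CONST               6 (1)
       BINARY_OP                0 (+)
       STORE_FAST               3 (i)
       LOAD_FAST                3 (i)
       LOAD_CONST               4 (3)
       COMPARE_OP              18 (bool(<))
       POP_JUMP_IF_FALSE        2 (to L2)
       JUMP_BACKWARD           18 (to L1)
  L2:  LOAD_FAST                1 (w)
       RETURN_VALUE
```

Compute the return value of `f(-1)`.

LOAD_FAST_LOAD_FAST a,a → push -1,-1. Stack: [-1, -1]
BINARY_OP + → -1 + -1 = -2. Stack: [-2]
LOAD_CONST → push 5. Stack: [-2, 5]
LOAD_FAST a → push -1. Stack: [-2, 5, -1]
BINARY_OP // → 5 // -1 = -5. Stack: [-2, -5]
BINARY_OP // → -2 // -5 = 0. Stack: [0]
STORE_FAST w → w=0. Stack: []
LOAD_CONST → push 10. Stack: [10]
STORE_FAST r → r=10. Stack: []
LOAD_CONST → push 0. Stack: [0]
STORE_FAST i → i=0. Stack: []
LOAD_FAST i → push 0. Stack: [0]
LOAD_CONST → push 3. Stack: [0, 3]
COMPARE_OP bool(<) → 0 vs 3 = True. Stack: [True]
POP_JUMP_IF_FALSE → pop True; no jump. Stack: []
LOAD_FAST w → push 0. Stack: [0]
LOAD_CONST → push 12. Stack: [0, 12]
BINARY_OP - → 0 - 12 = -12. Stack: [-12]
STORE_FAST w → w=-12. Stack: []
LOAD_FAST i → push 0. Stack: [0]
LOAD_CONST → push 1. Stack: [0, 1]
BINARY_OP + → 0 + 1 = 1. Stack: [1]
STORE_FAST i → i=1. Stack: []
LOAD_FAST i → push 1. Stack: [1]
LOAD_CONST → push 3. Stack: [1, 3]
COMPARE_OP bool(<) → 1 vs 3 = True. Stack: [True]
POP_JUMP_IF_FALSE → pop True; no jump. Stack: []
LOAD_FAST w → push -12. Stack: [-12]
LOAD_CONST → push 12. Stack: [-12, 12]
BINARY_OP - → -12 - 12 = -24. Stack: [-24]
STORE_FAST w → w=-24. Stack: []
LOAD_FAST i → push 1. Stack: [1]
LOAD_CONST → push 1. Stack: [1, 1]
BINARY_OP + → 1 + 1 = 2. Stack: [2]
STORE_FAST i → i=2. Stack: []
LOAD_FAST i → push 2. Stack: [2]
LOAD_CONST → push 3. Stack: [2, 3]
COMPARE_OP bool(<) → 2 vs 3 = True. Stack: [True]
POP_JUMP_IF_FALSE → pop True; no jump. Stack: []
LOAD_FAST w → push -24. Stack: [-24]
LOAD_CONST → push 12. Stack: [-24, 12]
BINARY_OP - → -24 - 12 = -36. Stack: [-36]
STORE_FAST w → w=-36. Stack: []
LOAD_FAST i → push 2. Stack: [2]
LOAD_CONST → push 1. Stack: [2, 1]
BINARY_OP + → 2 + 1 = 3. Stack: [3]
STORE_FAST i → i=3. Stack: []
LOAD_FAST i → push 3. Stack: [3]
LOAD_CONST → push 3. Stack: [3, 3]
COMPARE_OP bool(<) → 3 vs 3 = False. Stack: [False]
POP_JUMP_IF_FALSE → pop False; jump. Stack: []
LOAD_FAST w → push -36. Stack: [-36]
RETURN_VALUE → return -36.

-36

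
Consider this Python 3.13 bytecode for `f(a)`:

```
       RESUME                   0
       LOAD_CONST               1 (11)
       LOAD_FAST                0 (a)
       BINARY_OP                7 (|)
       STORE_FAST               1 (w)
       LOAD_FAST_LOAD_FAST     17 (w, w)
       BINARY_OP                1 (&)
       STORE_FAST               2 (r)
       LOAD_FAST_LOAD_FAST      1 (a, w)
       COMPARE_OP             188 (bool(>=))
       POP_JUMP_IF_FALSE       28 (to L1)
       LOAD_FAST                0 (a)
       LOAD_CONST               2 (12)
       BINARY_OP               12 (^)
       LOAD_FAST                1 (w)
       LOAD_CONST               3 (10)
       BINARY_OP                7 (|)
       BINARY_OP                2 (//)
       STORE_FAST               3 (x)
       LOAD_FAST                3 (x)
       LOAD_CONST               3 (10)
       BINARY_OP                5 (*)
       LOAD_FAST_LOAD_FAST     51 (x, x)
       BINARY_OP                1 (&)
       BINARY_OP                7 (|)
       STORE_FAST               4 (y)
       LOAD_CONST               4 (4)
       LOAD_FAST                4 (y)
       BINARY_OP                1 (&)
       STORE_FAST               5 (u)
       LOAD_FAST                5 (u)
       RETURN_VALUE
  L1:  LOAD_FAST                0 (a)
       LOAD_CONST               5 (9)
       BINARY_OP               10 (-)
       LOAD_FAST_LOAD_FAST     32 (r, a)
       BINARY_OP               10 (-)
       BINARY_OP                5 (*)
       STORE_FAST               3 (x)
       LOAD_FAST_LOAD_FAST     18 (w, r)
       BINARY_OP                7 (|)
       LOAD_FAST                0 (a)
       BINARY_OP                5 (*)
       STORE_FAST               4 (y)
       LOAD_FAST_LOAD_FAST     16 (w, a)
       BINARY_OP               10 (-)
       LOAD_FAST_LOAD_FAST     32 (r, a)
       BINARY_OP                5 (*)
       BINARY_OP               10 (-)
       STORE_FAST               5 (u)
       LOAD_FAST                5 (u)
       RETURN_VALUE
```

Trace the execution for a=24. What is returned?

-645

LOAD_CONST → push 11. Stack: [11]
LOAD_FAST a → push 24. Stack: [11, 24]
BINARY_OP | → 11 | 24 = 27. Stack: [27]
STORE_FAST w → w=27. Stack: []
LOAD_FAST_LOAD_FAST w,w → push 27,27. Stack: [27, 27]
BINARY_OP & → 27 & 27 = 27. Stack: [27]
STORE_FAST r → r=27. Stack: []
LOAD_FAST_LOAD_FAST a,w → push 24,27. Stack: [24, 27]
COMPARE_OP bool(>=) → 24 vs 27 = False. Stack: [False]
POP_JUMP_IF_FALSE → pop False; jump. Stack: []
LOAD_FAST a → push 24. Stack: [24]
LOAD_CONST → push 9. Stack: [24, 9]
BINARY_OP - → 24 - 9 = 15. Stack: [15]
LOAD_FAST_LOAD_FAST r,a → push 27,24. Stack: [15, 27, 24]
BINARY_OP - → 27 - 24 = 3. Stack: [15, 3]
BINARY_OP * → 15 * 3 = 45. Stack: [45]
STORE_FAST x → x=45. Stack: []
LOAD_FAST_LOAD_FAST w,r → push 27,27. Stack: [27, 27]
BINARY_OP | → 27 | 27 = 27. Stack: [27]
LOAD_FAST a → push 24. Stack: [27, 24]
BINARY_OP * → 27 * 24 = 648. Stack: [648]
STORE_FAST y → y=648. Stack: []
LOAD_FAST_LOAD_FAST w,a → push 27,24. Stack: [27, 24]
BINARY_OP - → 27 - 24 = 3. Stack: [3]
LOAD_FAST_LOAD_FAST r,a → push 27,24. Stack: [3, 27, 24]
BINARY_OP * → 27 * 24 = 648. Stack: [3, 648]
BINARY_OP - → 3 - 648 = -645. Stack: [-645]
STORE_FAST u → u=-645. Stack: []
LOAD_FAST u → push -645. Stack: [-645]
RETURN_VALUE → return -645.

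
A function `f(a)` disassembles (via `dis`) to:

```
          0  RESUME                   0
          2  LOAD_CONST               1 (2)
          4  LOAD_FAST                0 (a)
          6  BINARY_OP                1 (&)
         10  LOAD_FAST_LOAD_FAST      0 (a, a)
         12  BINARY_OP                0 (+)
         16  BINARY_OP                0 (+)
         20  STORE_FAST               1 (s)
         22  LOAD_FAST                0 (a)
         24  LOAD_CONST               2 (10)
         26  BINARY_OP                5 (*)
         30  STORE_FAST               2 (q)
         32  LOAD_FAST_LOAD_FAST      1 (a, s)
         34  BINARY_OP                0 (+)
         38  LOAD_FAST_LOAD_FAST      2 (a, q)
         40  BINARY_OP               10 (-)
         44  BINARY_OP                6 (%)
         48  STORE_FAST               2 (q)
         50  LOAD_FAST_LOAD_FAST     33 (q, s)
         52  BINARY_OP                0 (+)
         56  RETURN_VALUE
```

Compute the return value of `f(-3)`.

12

LOAD_CONST → push 2. Stack: [2]
LOAD_FAST a → push -3. Stack: [2, -3]
BINARY_OP & → 2 & -3 = 0. Stack: [0]
LOAD_FAST_LOAD_FAST a,a → push -3,-3. Stack: [0, -3, -3]
BINARY_OP + → -3 + -3 = -6. Stack: [0, -6]
BINARY_OP + → 0 + -6 = -6. Stack: [-6]
STORE_FAST s → s=-6. Stack: []
LOAD_FAST a → push -3. Stack: [-3]
LOAD_CONST → push 10. Stack: [-3, 10]
BINARY_OP * → -3 * 10 = -30. Stack: [-30]
STORE_FAST q → q=-30. Stack: []
LOAD_FAST_LOAD_FAST a,s → push -3,-6. Stack: [-3, -6]
BINARY_OP + → -3 + -6 = -9. Stack: [-9]
LOAD_FAST_LOAD_FAST a,q → push -3,-30. Stack: [-9, -3, -30]
BINARY_OP - → -3 - -30 = 27. Stack: [-9, 27]
BINARY_OP % → -9 % 27 = 18. Stack: [18]
STORE_FAST q → q=18. Stack: []
LOAD_FAST_LOAD_FAST q,s → push 18,-6. Stack: [18, -6]
BINARY_OP + → 18 + -6 = 12. Stack: [12]
RETURN_VALUE → return 12.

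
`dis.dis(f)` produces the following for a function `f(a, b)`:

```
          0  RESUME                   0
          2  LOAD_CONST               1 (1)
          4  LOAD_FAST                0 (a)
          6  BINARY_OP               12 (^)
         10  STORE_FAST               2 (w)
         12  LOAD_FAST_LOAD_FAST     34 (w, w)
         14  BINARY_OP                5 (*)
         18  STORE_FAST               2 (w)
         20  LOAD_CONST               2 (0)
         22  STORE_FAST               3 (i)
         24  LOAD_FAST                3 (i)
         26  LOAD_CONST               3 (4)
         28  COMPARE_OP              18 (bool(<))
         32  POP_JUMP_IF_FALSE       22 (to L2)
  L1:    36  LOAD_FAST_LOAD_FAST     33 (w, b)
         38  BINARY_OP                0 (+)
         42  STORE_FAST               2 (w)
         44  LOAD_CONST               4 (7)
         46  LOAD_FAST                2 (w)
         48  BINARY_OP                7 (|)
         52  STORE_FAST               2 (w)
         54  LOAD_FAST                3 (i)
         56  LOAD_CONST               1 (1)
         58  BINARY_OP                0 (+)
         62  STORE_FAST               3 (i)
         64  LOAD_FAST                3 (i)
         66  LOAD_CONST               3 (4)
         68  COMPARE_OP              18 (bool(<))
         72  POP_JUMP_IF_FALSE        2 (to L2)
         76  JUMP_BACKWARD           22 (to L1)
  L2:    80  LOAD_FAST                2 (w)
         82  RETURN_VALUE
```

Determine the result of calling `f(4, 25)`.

151

LOAD_CONST → push 1
LOAD_FAST a → push 4
BINARY_OP ^ → 1 ^ 4 = 5
STORE_FAST w → w=5
LOAD_FAST_LOAD_FAST w,w → push 5,5
BINARY_OP * → 5 * 5 = 25
STORE_FAST w → w=25
LOAD_CONST → push 0
STORE_FAST i → i=0
LOAD_FAST i → push 0
LOAD_CONST → push 4
COMPARE_OP bool(<) → 0 vs 4 = True
POP_JUMP_IF_FALSE → pop True; no jump
LOAD_FAST_LOAD_FAST w,b → push 25,25
BINARY_OP + → 25 + 25 = 50
STORE_FAST w → w=50
LOAD_CONST → push 7
LOAD_FAST w → push 50
BINARY_OP | → 7 | 50 = 55
STORE_FAST w → w=55
LOAD_FAST i → push 0
LOAD_CONST → push 1
BINARY_OP + → 0 + 1 = 1
STORE_FAST i → i=1
LOAD_FAST i → push 1
LOAD_CONST → push 4
COMPARE_OP bool(<) → 1 vs 4 = True
POP_JUMP_IF_FALSE → pop True; no jump
LOAD_FAST_LOAD_FAST w,b → push 55,25
BINARY_OP + → 55 + 25 = 80
STORE_FAST w → w=80
LOAD_CONST → push 7
LOAD_FAST w → push 80
BINARY_OP | → 7 | 80 = 87
STORE_FAST w → w=87
LOAD_FAST i → push 1
LOAD_CONST → push 1
BINARY_OP + → 1 + 1 = 2
STORE_FAST i → i=2
LOAD_FAST i → push 2
LOAD_CONST → push 4
COMPARE_OP bool(<) → 2 vs 4 = True
POP_JUMP_IF_FALSE → pop True; no jump
LOAD_FAST_LOAD_FAST w,b → push 87,25
BINARY_OP + → 87 + 25 = 112
STORE_FAST w → w=112
LOAD_CONST → push 7
LOAD_FAST w → push 112
BINARY_OP | → 7 | 112 = 119
STORE_FAST w → w=119
LOAD_FAST i → push 2
LOAD_CONST → push 1
BINARY_OP + → 2 + 1 = 3
STORE_FAST i → i=3
LOAD_FAST i → push 3
LOAD_CONST → push 4
COMPARE_OP bool(<) → 3 vs 4 = True
POP_JUMP_IF_FALSE → pop True; no jump
LOAD_FAST_LOAD_FAST w,b → push 119,25
BINARY_OP + → 119 + 25 = 144
STORE_FAST w → w=144
LOAD_CONST → push 7
LOAD_FAST w → push 144
BINARY_OP | → 7 | 144 = 151
STORE_FAST w → w=151
LOAD_FAST i → push 3
LOAD_CONST → push 1
BINARY_OP + → 3 + 1 = 4
STORE_FAST i → i=4
LOAD_FAST i → push 4
LOAD_CONST → push 4
COMPARE_OP bool(<) → 4 vs 4 = False
POP_JUMP_IF_FALSE → pop False; jump
LOAD_FAST w → push 151
RETURN_VALUE → return 151.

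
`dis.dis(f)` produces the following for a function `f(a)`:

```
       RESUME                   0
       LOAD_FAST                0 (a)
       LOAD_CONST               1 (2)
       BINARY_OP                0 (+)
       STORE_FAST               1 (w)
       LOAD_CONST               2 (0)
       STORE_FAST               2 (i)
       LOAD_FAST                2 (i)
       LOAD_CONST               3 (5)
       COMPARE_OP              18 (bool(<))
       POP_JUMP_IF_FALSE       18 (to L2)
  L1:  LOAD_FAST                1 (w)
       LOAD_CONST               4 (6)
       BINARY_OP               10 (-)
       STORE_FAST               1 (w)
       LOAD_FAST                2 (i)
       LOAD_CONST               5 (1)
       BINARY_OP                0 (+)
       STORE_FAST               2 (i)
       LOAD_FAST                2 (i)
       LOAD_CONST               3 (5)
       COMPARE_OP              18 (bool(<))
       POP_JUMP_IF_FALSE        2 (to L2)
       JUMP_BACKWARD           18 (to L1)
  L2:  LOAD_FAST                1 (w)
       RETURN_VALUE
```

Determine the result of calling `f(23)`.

-5

LOAD_FAST a → push 23
LOAD_CONST → push 2
BINARY_OP + → 23 + 2 = 25
STORE_FAST w → w=25
LOAD_CONST → push 0
STORE_FAST i → i=0
LOAD_FAST i → push 0
LOAD_CONST → push 5
COMPARE_OP bool(<) → 0 vs 5 = True
POP_JUMP_IF_FALSE → pop True; no jump
LOAD_FAST w → push 25
LOAD_CONST → push 6
BINARY_OP - → 25 - 6 = 19
STORE_FAST w → w=19
LOAD_FAST i → push 0
LOAD_CONST → push 1
BINARY_OP + → 0 + 1 = 1
STORE_FAST i → i=1
LOAD_FAST i → push 1
LOAD_CONST → push 5
COMPARE_OP bool(<) → 1 vs 5 = True
POP_JUMP_IF_FALSE → pop True; no jump
LOAD_FAST w → push 19
LOAD_CONST → push 6
BINARY_OP - → 19 - 6 = 13
STORE_FAST w → w=13
LOAD_FAST i → push 1
LOAD_CONST → push 1
BINARY_OP + → 1 + 1 = 2
STORE_FAST i → i=2
LOAD_FAST i → push 2
LOAD_CONST → push 5
COMPARE_OP bool(<) → 2 vs 5 = True
POP_JUMP_IF_FALSE → pop True; no jump
LOAD_FAST w → push 13
LOAD_CONST → push 6
BINARY_OP - → 13 - 6 = 7
STORE_FAST w → w=7
LOAD_FAST i → push 2
LOAD_CONST → push 1
BINARY_OP + → 2 + 1 = 3
STORE_FAST i → i=3
LOAD_FAST i → push 3
LOAD_CONST → push 5
COMPARE_OP bool(<) → 3 vs 5 = True
POP_JUMP_IF_FALSE → pop True; no jump
LOAD_FAST w → push 7
LOAD_CONST → push 6
BINARY_OP - → 7 - 6 = 1
STORE_FAST w → w=1
LOAD_FAST i → push 3
LOAD_CONST → push 1
BINARY_OP + → 3 + 1 = 4
STORE_FAST i → i=4
LOAD_FAST i → push 4
LOAD_CONST → push 5
COMPARE_OP bool(<) → 4 vs 5 = True
POP_JUMP_IF_FALSE → pop True; no jump
LOAD_FAST w → push 1
LOAD_CONST → push 6
BINARY_OP - → 1 - 6 = -5
STORE_FAST w → w=-5
LOAD_FAST i → push 4
LOAD_CONST → push 1
BINARY_OP + → 4 + 1 = 5
STORE_FAST i → i=5
LOAD_FAST i → push 5
LOAD_CONST → push 5
COMPARE_OP bool(<) → 5 vs 5 = False
POP_JUMP_IF_FALSE → pop False; jump
LOAD_FAST w → push -5
RETURN_VALUE → return -5.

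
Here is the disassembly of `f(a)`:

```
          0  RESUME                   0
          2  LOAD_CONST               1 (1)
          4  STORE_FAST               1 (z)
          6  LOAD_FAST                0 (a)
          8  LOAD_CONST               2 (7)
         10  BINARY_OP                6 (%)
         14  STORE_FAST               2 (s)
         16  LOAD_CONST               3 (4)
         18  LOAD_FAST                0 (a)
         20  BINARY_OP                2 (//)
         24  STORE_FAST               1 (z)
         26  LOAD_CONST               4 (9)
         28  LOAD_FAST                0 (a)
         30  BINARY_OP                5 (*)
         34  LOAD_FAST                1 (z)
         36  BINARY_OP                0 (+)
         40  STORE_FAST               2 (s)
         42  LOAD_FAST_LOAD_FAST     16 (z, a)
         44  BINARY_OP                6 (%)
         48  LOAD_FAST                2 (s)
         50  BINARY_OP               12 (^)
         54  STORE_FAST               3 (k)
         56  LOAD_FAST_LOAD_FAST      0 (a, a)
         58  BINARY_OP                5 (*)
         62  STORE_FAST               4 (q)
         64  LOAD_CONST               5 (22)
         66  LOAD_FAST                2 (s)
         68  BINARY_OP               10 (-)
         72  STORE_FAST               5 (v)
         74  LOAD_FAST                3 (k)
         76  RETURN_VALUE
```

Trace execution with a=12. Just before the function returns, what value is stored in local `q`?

LOAD_CONST → push 1. Stack: [1]
STORE_FAST z → z=1. Stack: []
LOAD_FAST a → push 12. Stack: [12]
LOAD_CONST → push 7. Stack: [12, 7]
BINARY_OP % → 12 % 7 = 5. Stack: [5]
STORE_FAST s → s=5. Stack: []
LOAD_CONST → push 4. Stack: [4]
LOAD_FAST a → push 12. Stack: [4, 12]
BINARY_OP // → 4 // 12 = 0. Stack: [0]
STORE_FAST z → z=0. Stack: []
LOAD_CONST → push 9. Stack: [9]
LOAD_FAST a → push 12. Stack: [9, 12]
BINARY_OP * → 9 * 12 = 108. Stack: [108]
LOAD_FAST z → push 0. Stack: [108, 0]
BINARY_OP + → 108 + 0 = 108. Stack: [108]
STORE_FAST s → s=108. Stack: []
LOAD_FAST_LOAD_FAST z,a → push 0,12. Stack: [0, 12]
BINARY_OP % → 0 % 12 = 0. Stack: [0]
LOAD_FAST s → push 108. Stack: [0, 108]
BINARY_OP ^ → 0 ^ 108 = 108. Stack: [108]
STORE_FAST k → k=108. Stack: []
LOAD_FAST_LOAD_FAST a,a → push 12,12. Stack: [12, 12]
BINARY_OP * → 12 * 12 = 144. Stack: [144]
STORE_FAST q → q=144. Stack: []
LOAD_CONST → push 22. Stack: [22]
LOAD_FAST s → push 108. Stack: [22, 108]
BINARY_OP - → 22 - 108 = -86. Stack: [-86]
STORE_FAST v → v=-86. Stack: []
LOAD_FAST k → push 108. Stack: [108]
RETURN_VALUE → return 108.

144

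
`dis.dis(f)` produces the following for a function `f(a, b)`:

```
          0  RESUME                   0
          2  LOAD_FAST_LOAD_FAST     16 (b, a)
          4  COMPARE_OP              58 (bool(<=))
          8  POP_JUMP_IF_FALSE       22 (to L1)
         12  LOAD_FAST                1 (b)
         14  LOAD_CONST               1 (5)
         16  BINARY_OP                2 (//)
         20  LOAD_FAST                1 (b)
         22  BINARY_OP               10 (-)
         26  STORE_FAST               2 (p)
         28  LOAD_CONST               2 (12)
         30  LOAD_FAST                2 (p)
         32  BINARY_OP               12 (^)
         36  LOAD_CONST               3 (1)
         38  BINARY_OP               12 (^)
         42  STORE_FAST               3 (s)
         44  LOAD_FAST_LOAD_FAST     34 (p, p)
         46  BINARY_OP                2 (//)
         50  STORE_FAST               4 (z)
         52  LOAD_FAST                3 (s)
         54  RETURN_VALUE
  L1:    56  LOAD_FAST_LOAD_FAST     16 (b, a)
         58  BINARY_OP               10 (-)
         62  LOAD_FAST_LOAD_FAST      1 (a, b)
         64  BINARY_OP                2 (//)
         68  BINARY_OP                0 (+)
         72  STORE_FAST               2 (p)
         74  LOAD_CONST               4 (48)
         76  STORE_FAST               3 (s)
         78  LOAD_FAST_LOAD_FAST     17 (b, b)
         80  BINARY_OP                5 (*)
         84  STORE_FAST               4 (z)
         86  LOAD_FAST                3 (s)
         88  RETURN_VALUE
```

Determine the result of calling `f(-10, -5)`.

48

LOAD_FAST_LOAD_FAST b,a → push -5,-10. Stack: [-5, -10]
COMPARE_OP bool(<=) → -5 vs -10 = False. Stack: [False]
POP_JUMP_IF_FALSE → pop False; jump. Stack: []
LOAD_FAST_LOAD_FAST b,a → push -5,-10. Stack: [-5, -10]
BINARY_OP - → -5 - -10 = 5. Stack: [5]
LOAD_FAST_LOAD_FAST a,b → push -10,-5. Stack: [5, -10, -5]
BINARY_OP // → -10 // -5 = 2. Stack: [5, 2]
BINARY_OP + → 5 + 2 = 7. Stack: [7]
STORE_FAST p → p=7. Stack: []
LOAD_CONST → push 48. Stack: [48]
STORE_FAST s → s=48. Stack: []
LOAD_FAST_LOAD_FAST b,b → push -5,-5. Stack: [-5, -5]
BINARY_OP * → -5 * -5 = 25. Stack: [25]
STORE_FAST z → z=25. Stack: []
LOAD_FAST s → push 48. Stack: [48]
RETURN_VALUE → return 48.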